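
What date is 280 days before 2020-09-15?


Start: 2020-09-15, subtract 280 days
Back 15 days from September 15 reaches August 31, 2020 -> 265 left
August 2020 has 31 days -> back to July 31, 2020 -> 234 left
July 2020 has 31 days -> back to June 30, 2020 -> 203 left
June 2020 has 30 days -> back to May 31, 2020 -> 173 left
May 2020 has 31 days -> back to April 30, 2020 -> 142 left
April 2020 has 30 days -> back to March 31, 2020 -> 112 left
March 2020 has 31 days -> back to February 29, 2020 -> 81 left
February 2020 has 29 days -> back to January 31, 2020 -> 52 left
January 2020 has 31 days -> back to December 31, 2019 -> 21 left
December 2019: 31 - 21 = 10 -> lands on December 10

Result: 2019-12-10


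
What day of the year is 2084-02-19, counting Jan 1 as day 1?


Date: February 19, 2084
Days in months 1 through 1: 31
Plus 19 days in February

Day of year: 50


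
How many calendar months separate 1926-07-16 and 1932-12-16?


From July 1926 to December 1932
6 years * 12 = 72 months, plus 5 months = 77

77 months


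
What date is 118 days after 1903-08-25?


Start: 1903-08-25, add 118 days
August 1903 has 31 days: 31 - 25 = 6 days to August 31 -> 112 left
September 1903 has 30 days -> 82 left
October 1903 has 31 days -> 51 left
November 1903 has 30 days -> 21 left
December 1903: 21 <= 31 -> lands on December 21

Result: 1903-12-21


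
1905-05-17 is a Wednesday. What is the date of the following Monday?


Current: Wednesday
Target: Monday
Days ahead: 5

Next Monday: 1905-05-22


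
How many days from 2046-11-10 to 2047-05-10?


From 2046-11-10 to 2047-05-10
2046-11-10: days before November = 31 + 28 + 31 + 30 + 31 + 30 + 31 + 31 + 30 + 31 = 304 (2046 is not a leap year); day of year = 304 + 10 = 314
2047-05-10: days before May = 31 + 28 + 31 + 30 = 120 (2047 is not a leap year); day of year = 120 + 10 = 130
Rest of 2046: 365 - 314 = 51
Total = 51 + 130 = 181

181 days


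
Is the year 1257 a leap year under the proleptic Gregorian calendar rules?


Gregorian leap year rule: divisible by 4, but not by 100, unless also by 400.
1257 is not divisible by 4 -> not a leap year

No


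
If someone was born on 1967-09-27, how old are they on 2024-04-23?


Birth: 1967-09-27
Reference: 2024-04-23
Year difference: 2024 - 1967 = 57
Birthday not yet reached in 2024, subtract 1

56 years old


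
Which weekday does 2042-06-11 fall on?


Date: June 11, 2042
Anchor: Jan 1, 2042. With p = 2042 - 1 = 2041: (p + p//4 - p//100 + p//400) mod 7 = (2041 + 510 - 20 + 5) mod 7 = 2536 mod 7 = 2 -> Wednesday (Mon=0 ... Sun=6)
Days before June (Jan-May): 151; offset = 151 + 11 - 1 = 161
Weekday index = (2 + 161) mod 7 = 2

Day of the week: Wednesday


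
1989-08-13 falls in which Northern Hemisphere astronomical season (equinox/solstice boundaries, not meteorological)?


Date: August 13
Astronomical Summer (approx.; exact equinox/solstice day varies by year): June 21 to September 21
August 13 falls within the Summer window

Summer


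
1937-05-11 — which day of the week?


Date: May 11, 1937
Anchor: Jan 1, 1937. With p = 1937 - 1 = 1936: (p + p//4 - p//100 + p//400) mod 7 = (1936 + 484 - 19 + 4) mod 7 = 2405 mod 7 = 4 -> Friday (Mon=0 ... Sun=6)
Days before May (Jan-Apr): 120; offset = 120 + 11 - 1 = 130
Weekday index = (4 + 130) mod 7 = 1

Day of the week: Tuesday


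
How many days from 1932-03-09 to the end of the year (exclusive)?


Day of year: 69 of 366
Remaining = 366 - 69

297 days


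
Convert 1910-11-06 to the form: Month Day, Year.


ISO 1910-11-06 parses as year=1910, month=11, day=06
Month 11 -> November

November 6, 1910


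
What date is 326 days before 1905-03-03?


Start: 1905-03-03, subtract 326 days
Back 3 days from March 3 reaches February 28, 1905 -> 323 left
February 1905 has 28 days -> back to January 31, 1905 -> 295 left
January 1905 has 31 days -> back to December 31, 1904 -> 264 left
December 1904 has 31 days -> back to November 30, 1904 -> 233 left
November 1904 has 30 days -> back to October 31, 1904 -> 203 left
October 1904 has 31 days -> back to September 30, 1904 -> 172 left
September 1904 has 30 days -> back to August 31, 1904 -> 142 left
August 1904 has 31 days -> back to July 31, 1904 -> 111 left
July 1904 has 31 days -> back to June 30, 1904 -> 80 left
June 1904 has 30 days -> back to May 31, 1904 -> 50 left
May 1904 has 31 days -> back to April 30, 1904 -> 19 left
April 1904: 30 - 19 = 11 -> lands on April 11

Result: 1904-04-11


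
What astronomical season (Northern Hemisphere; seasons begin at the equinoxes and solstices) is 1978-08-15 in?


Date: August 15
Astronomical Summer (approx.; exact equinox/solstice day varies by year): June 21 to September 21
August 15 falls within the Summer window

Summer


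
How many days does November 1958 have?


November 1958

30 days


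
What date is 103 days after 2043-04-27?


Start: 2043-04-27, add 103 days
April 2043 has 30 days: 30 - 27 = 3 days to April 30 -> 100 left
May 2043 has 31 days -> 69 left
June 2043 has 30 days -> 39 left
July 2043 has 31 days -> 8 left
August 2043: 8 <= 31 -> lands on August 8

Result: 2043-08-08


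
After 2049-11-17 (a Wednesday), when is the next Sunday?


Current: Wednesday
Target: Sunday
Days ahead: 4

Next Sunday: 2049-11-21


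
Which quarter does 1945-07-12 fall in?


Month: July (month 7)
Q1: Jan-Mar, Q2: Apr-Jun, Q3: Jul-Sep, Q4: Oct-Dec

Q3


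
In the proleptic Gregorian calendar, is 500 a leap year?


Gregorian leap year rule: divisible by 4, but not by 100, unless also by 400.
500 is divisible by 100 but not 400 -> not a leap year

No


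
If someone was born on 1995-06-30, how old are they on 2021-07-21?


Birth: 1995-06-30
Reference: 2021-07-21
Year difference: 2021 - 1995 = 26

26 years old


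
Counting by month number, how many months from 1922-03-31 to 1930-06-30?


From March 1922 to June 1930
8 years * 12 = 96 months, plus 3 months = 99

99 months


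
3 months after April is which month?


April is month 4
4 + 3 = 7

July


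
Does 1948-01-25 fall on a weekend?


Anchor: Jan 1, 1948. With p = 1948 - 1 = 1947: (p + p//4 - p//100 + p//400) mod 7 = (1947 + 486 - 19 + 4) mod 7 = 2418 mod 7 = 3 -> Thursday (Mon=0 ... Sun=6)
Day of year: 25; offset = 24
Weekday index = (3 + 24) mod 7 = 6 -> Sunday
Weekend days: Saturday, Sunday

Yes


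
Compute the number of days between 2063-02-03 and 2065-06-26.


From 2063-02-03 to 2065-06-26
2063-02-03: days before February = 31; day of year = 31 + 3 = 34
2065-06-26: days before June = 31 + 28 + 31 + 30 + 31 = 151 (2065 is not a leap year); day of year = 151 + 26 = 177
Rest of 2063: 365 - 34 = 331
Full years 2064 (366): 366
Total = 331 + 366 + 177 = 874

874 days


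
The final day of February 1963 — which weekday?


February 1963 has 28 days
Anchor: Jan 1, 1963. With p = 1963 - 1 = 1962: (p + p//4 - p//100 + p//400) mod 7 = (1962 + 490 - 19 + 4) mod 7 = 2437 mod 7 = 1 -> Tuesday (Mon=0 ... Sun=6)
Days before February (Jan): 31; February 1 index = (1 + 31) mod 7 = 4 -> Friday
Last day offset: 28 - 1 = 27 days
Weekday index = (4 + 27) mod 7 = 3

Thursday, February 28


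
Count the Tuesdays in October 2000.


October 2000 has 31 days
Anchor: Jan 1, 2000. With p = 2000 - 1 = 1999: (p + p//4 - p//100 + p//400) mod 7 = (1999 + 499 - 19 + 4) mod 7 = 2483 mod 7 = 5 -> Saturday (Mon=0 ... Sun=6)
Days before October (Jan-Sep): 274; October 1 index = (5 + 274) mod 7 = 6 -> Sunday
First Tuesday is October 3
Tuesdays: 3, 10, 17, 24, 31

5 Tuesdays


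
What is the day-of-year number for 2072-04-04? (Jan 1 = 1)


Date: April 4, 2072
Days in months 1 through 3: 91
Plus 4 days in April

Day of year: 95


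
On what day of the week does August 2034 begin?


Target: August 1, 2034
Anchor: Jan 1, 2034. With p = 2034 - 1 = 2033: (p + p//4 - p//100 + p//400) mod 7 = (2033 + 508 - 20 + 5) mod 7 = 2526 mod 7 = 6 -> Sunday (Mon=0 ... Sun=6)
Days before August (Jan-Jul): 212 days
Weekday index = (6 + 212) mod 7 = 1

Tuesday


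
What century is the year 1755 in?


Century = (year - 1) // 100 + 1
= (1755 - 1) // 100 + 1
= 1754 // 100 + 1
= 17 + 1

18th century


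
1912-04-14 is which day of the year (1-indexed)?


Date: April 14, 1912
Days in months 1 through 3: 91
Plus 14 days in April

Day of year: 105


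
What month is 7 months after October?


October is month 10
10 + 7 = 17; wrap: 17 - 12 = 5

May


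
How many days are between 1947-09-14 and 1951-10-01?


From 1947-09-14 to 1951-10-01
1947-09-14: days before September = 31 + 28 + 31 + 30 + 31 + 30 + 31 + 31 = 243 (1947 is not a leap year); day of year = 243 + 14 = 257
1951-10-01: days before October = 31 + 28 + 31 + 30 + 31 + 30 + 31 + 31 + 30 = 273 (1951 is not a leap year); day of year = 273 + 1 = 274
Rest of 1947: 365 - 257 = 108
Full years 1948 (366), 1949 (365), 1950 (365): 1096
Total = 108 + 1096 + 274 = 1478

1478 days


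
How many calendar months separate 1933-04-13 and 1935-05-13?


From April 1933 to May 1935
2 years * 12 = 24 months, plus 1 month = 25

25 months


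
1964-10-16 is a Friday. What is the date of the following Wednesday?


Current: Friday
Target: Wednesday
Days ahead: 5

Next Wednesday: 1964-10-21


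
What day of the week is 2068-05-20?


Date: May 20, 2068
Anchor: Jan 1, 2068. With p = 2068 - 1 = 2067: (p + p//4 - p//100 + p//400) mod 7 = (2067 + 516 - 20 + 5) mod 7 = 2568 mod 7 = 6 -> Sunday (Mon=0 ... Sun=6)
Days before May (Jan-Apr): 121; offset = 121 + 20 - 1 = 140
Weekday index = (6 + 140) mod 7 = 6

Day of the week: Sunday


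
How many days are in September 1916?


September 1916

30 days


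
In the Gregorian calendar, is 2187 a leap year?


Gregorian leap year rule: divisible by 4, but not by 100, unless also by 400.
2187 is not divisible by 4 -> not a leap year

No


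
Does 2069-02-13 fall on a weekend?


Anchor: Jan 1, 2069. With p = 2069 - 1 = 2068: (p + p//4 - p//100 + p//400) mod 7 = (2068 + 517 - 20 + 5) mod 7 = 2570 mod 7 = 1 -> Tuesday (Mon=0 ... Sun=6)
Day of year: 44; offset = 43
Weekday index = (1 + 43) mod 7 = 2 -> Wednesday
Weekend days: Saturday, Sunday

No


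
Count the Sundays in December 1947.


December 1947 has 31 days
Anchor: Jan 1, 1947. With p = 1947 - 1 = 1946: (p + p//4 - p//100 + p//400) mod 7 = (1946 + 486 - 19 + 4) mod 7 = 2417 mod 7 = 2 -> Wednesday (Mon=0 ... Sun=6)
Days before December (Jan-Nov): 334; December 1 index = (2 + 334) mod 7 = 0 -> Monday
First Sunday is December 7
Sundays: 7, 14, 21, 28

4 Sundays


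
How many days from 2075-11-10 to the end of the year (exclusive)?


Day of year: 314 of 365
Remaining = 365 - 314

51 days


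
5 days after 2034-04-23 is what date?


Start: 2034-04-23, add 5 days
April 2034 has 30 days; 23 + 5 = 28 stays within April

Result: 2034-04-28


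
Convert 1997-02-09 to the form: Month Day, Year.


ISO 1997-02-09 parses as year=1997, month=02, day=09
Month 2 -> February

February 9, 1997


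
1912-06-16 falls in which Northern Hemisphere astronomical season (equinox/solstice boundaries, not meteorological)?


Date: June 16
Astronomical Spring (approx.; exact equinox/solstice day varies by year): March 20 to June 20
June 16 falls within the Spring window

Spring


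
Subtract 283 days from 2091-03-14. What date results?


Start: 2091-03-14, subtract 283 days
Back 14 days from March 14 reaches February 28, 2091 -> 269 left
February 2091 has 28 days -> back to January 31, 2091 -> 241 left
January 2091 has 31 days -> back to December 31, 2090 -> 210 left
December 2090 has 31 days -> back to November 30, 2090 -> 179 left
November 2090 has 30 days -> back to October 31, 2090 -> 149 left
October 2090 has 31 days -> back to September 30, 2090 -> 118 left
September 2090 has 30 days -> back to August 31, 2090 -> 88 left
August 2090 has 31 days -> back to July 31, 2090 -> 57 left
July 2090 has 31 days -> back to June 30, 2090 -> 26 left
June 2090: 30 - 26 = 4 -> lands on June 4

Result: 2090-06-04


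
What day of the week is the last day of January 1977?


January 1977 has 31 days
Anchor: Jan 1, 1977. With p = 1977 - 1 = 1976: (p + p//4 - p//100 + p//400) mod 7 = (1976 + 494 - 19 + 4) mod 7 = 2455 mod 7 = 5 -> Saturday (Mon=0 ... Sun=6)
January 1 is the anchor itself -> Saturday
Last day offset: 31 - 1 = 30 days
Weekday index = (5 + 30) mod 7 = 0

Monday, January 31


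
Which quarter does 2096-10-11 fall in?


Month: October (month 10)
Q1: Jan-Mar, Q2: Apr-Jun, Q3: Jul-Sep, Q4: Oct-Dec

Q4


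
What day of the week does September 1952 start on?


Target: September 1, 1952
Anchor: Jan 1, 1952. With p = 1952 - 1 = 1951: (p + p//4 - p//100 + p//400) mod 7 = (1951 + 487 - 19 + 4) mod 7 = 2423 mod 7 = 1 -> Tuesday (Mon=0 ... Sun=6)
Days before September (Jan-Aug): 244 days
Weekday index = (1 + 244) mod 7 = 0

Monday


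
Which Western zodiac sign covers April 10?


Date: April 10
Conventional tropical zodiac dates: Aries from March 21 onward; Taurus starts April 20
April 10 falls within the Aries range

Aries


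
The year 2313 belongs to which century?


Century = (year - 1) // 100 + 1
= (2313 - 1) // 100 + 1
= 2312 // 100 + 1
= 23 + 1

24th century


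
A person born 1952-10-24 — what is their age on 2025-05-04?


Birth: 1952-10-24
Reference: 2025-05-04
Year difference: 2025 - 1952 = 73
Birthday not yet reached in 2025, subtract 1

72 years old


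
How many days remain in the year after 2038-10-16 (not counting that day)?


Day of year: 289 of 365
Remaining = 365 - 289

76 days


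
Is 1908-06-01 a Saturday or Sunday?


Anchor: Jan 1, 1908. With p = 1908 - 1 = 1907: (p + p//4 - p//100 + p//400) mod 7 = (1907 + 476 - 19 + 4) mod 7 = 2368 mod 7 = 2 -> Wednesday (Mon=0 ... Sun=6)
Day of year: 153; offset = 152
Weekday index = (2 + 152) mod 7 = 0 -> Monday
Weekend days: Saturday, Sunday

No


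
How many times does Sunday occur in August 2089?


August 2089 has 31 days
Anchor: Jan 1, 2089. With p = 2089 - 1 = 2088: (p + p//4 - p//100 + p//400) mod 7 = (2088 + 522 - 20 + 5) mod 7 = 2595 mod 7 = 5 -> Saturday (Mon=0 ... Sun=6)
Days before August (Jan-Jul): 212; August 1 index = (5 + 212) mod 7 = 0 -> Monday
First Sunday is August 7
Sundays: 7, 14, 21, 28

4 Sundays


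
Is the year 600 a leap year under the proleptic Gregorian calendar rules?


Gregorian leap year rule: divisible by 4, but not by 100, unless also by 400.
600 is divisible by 100 but not 400 -> not a leap year

No


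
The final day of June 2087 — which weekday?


June 2087 has 30 days
Anchor: Jan 1, 2087. With p = 2087 - 1 = 2086: (p + p//4 - p//100 + p//400) mod 7 = (2086 + 521 - 20 + 5) mod 7 = 2592 mod 7 = 2 -> Wednesday (Mon=0 ... Sun=6)
Days before June (Jan-May): 151; June 1 index = (2 + 151) mod 7 = 6 -> Sunday
Last day offset: 30 - 1 = 29 days
Weekday index = (6 + 29) mod 7 = 0

Monday, June 30


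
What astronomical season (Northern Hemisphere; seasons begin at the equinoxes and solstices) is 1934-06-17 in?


Date: June 17
Astronomical Spring (approx.; exact equinox/solstice day varies by year): March 20 to June 20
June 17 falls within the Spring window

Spring


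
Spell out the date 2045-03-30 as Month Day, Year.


ISO 2045-03-30 parses as year=2045, month=03, day=30
Month 3 -> March

March 30, 2045


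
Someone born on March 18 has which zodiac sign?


Date: March 18
Conventional tropical zodiac dates: Pisces from February 19 onward; Aries starts March 21
March 18 falls within the Pisces range

Pisces


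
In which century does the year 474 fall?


Century = (year - 1) // 100 + 1
= (474 - 1) // 100 + 1
= 473 // 100 + 1
= 4 + 1

5th century


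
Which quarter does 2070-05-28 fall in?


Month: May (month 5)
Q1: Jan-Mar, Q2: Apr-Jun, Q3: Jul-Sep, Q4: Oct-Dec

Q2


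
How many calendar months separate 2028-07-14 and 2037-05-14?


From July 2028 to May 2037
9 years * 12 = 108 months, minus 2 months = 106

106 months


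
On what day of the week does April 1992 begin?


Target: April 1, 1992
Anchor: Jan 1, 1992. With p = 1992 - 1 = 1991: (p + p//4 - p//100 + p//400) mod 7 = (1991 + 497 - 19 + 4) mod 7 = 2473 mod 7 = 2 -> Wednesday (Mon=0 ... Sun=6)
Days before April (Jan-Mar): 91 days
Weekday index = (2 + 91) mod 7 = 2

Wednesday


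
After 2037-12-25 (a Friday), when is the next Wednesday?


Current: Friday
Target: Wednesday
Days ahead: 5

Next Wednesday: 2037-12-30


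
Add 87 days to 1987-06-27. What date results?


Start: 1987-06-27, add 87 days
June 1987 has 30 days: 30 - 27 = 3 days to June 30 -> 84 left
July 1987 has 31 days -> 53 left
August 1987 has 31 days -> 22 left
September 1987: 22 <= 30 -> lands on September 22

Result: 1987-09-22


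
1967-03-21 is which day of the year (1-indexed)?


Date: March 21, 1967
Days in months 1 through 2: 59
Plus 21 days in March

Day of year: 80


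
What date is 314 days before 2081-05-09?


Start: 2081-05-09, subtract 314 days
Back 9 days from May 9 reaches April 30, 2081 -> 305 left
April 2081 has 30 days -> back to March 31, 2081 -> 275 left
March 2081 has 31 days -> back to February 28, 2081 -> 244 left
February 2081 has 28 days -> back to January 31, 2081 -> 216 left
January 2081 has 31 days -> back to December 31, 2080 -> 185 left
December 2080 has 31 days -> back to November 30, 2080 -> 154 left
November 2080 has 30 days -> back to October 31, 2080 -> 124 left
October 2080 has 31 days -> back to September 30, 2080 -> 93 left
September 2080 has 30 days -> back to August 31, 2080 -> 63 left
August 2080 has 31 days -> back to July 31, 2080 -> 32 left
July 2080 has 31 days -> back to June 30, 2080 -> 1 left
June 2080: 30 - 1 = 29 -> lands on June 29

Result: 2080-06-29


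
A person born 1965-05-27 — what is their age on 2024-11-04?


Birth: 1965-05-27
Reference: 2024-11-04
Year difference: 2024 - 1965 = 59

59 years old


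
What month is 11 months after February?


February is month 2
2 + 11 = 13; wrap: 13 - 12 = 1

January


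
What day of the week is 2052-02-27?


Date: February 27, 2052
Anchor: Jan 1, 2052. With p = 2052 - 1 = 2051: (p + p//4 - p//100 + p//400) mod 7 = (2051 + 512 - 20 + 5) mod 7 = 2548 mod 7 = 0 -> Monday (Mon=0 ... Sun=6)
Days before February (Jan): 31; offset = 31 + 27 - 1 = 57
Weekday index = (0 + 57) mod 7 = 1

Day of the week: Tuesday


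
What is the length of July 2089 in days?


July 2089

31 days


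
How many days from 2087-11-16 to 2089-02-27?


From 2087-11-16 to 2089-02-27
2087-11-16: days before November = 31 + 28 + 31 + 30 + 31 + 30 + 31 + 31 + 30 + 31 = 304 (2087 is not a leap year); day of year = 304 + 16 = 320
2089-02-27: days before February = 31; day of year = 31 + 27 = 58
Rest of 2087: 365 - 320 = 45
Full years 2088 (366): 366
Total = 45 + 366 + 58 = 469

469 days


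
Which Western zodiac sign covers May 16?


Date: May 16
Conventional tropical zodiac dates: Taurus from April 20 onward; Gemini starts May 21
May 16 falls within the Taurus range

Taurus


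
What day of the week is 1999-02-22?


Date: February 22, 1999
Anchor: Jan 1, 1999. With p = 1999 - 1 = 1998: (p + p//4 - p//100 + p//400) mod 7 = (1998 + 499 - 19 + 4) mod 7 = 2482 mod 7 = 4 -> Friday (Mon=0 ... Sun=6)
Days before February (Jan): 31; offset = 31 + 22 - 1 = 52
Weekday index = (4 + 52) mod 7 = 0

Day of the week: Monday


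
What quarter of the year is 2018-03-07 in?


Month: March (month 3)
Q1: Jan-Mar, Q2: Apr-Jun, Q3: Jul-Sep, Q4: Oct-Dec

Q1


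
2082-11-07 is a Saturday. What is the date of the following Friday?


Current: Saturday
Target: Friday
Days ahead: 6

Next Friday: 2082-11-13


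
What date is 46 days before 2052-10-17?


Start: 2052-10-17, subtract 46 days
Back 17 days from October 17 reaches September 30, 2052 -> 29 left
September 2052: 30 - 29 = 1 -> lands on September 1

Result: 2052-09-01


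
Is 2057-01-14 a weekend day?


Anchor: Jan 1, 2057. With p = 2057 - 1 = 2056: (p + p//4 - p//100 + p//400) mod 7 = (2056 + 514 - 20 + 5) mod 7 = 2555 mod 7 = 0 -> Monday (Mon=0 ... Sun=6)
Day of year: 14; offset = 13
Weekday index = (0 + 13) mod 7 = 6 -> Sunday
Weekend days: Saturday, Sunday

Yes


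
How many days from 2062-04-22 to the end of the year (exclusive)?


Day of year: 112 of 365
Remaining = 365 - 112

253 days


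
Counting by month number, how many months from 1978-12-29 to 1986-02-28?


From December 1978 to February 1986
8 years * 12 = 96 months, minus 10 months = 86

86 months


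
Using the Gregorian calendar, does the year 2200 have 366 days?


Gregorian leap year rule: divisible by 4, but not by 100, unless also by 400.
2200 is divisible by 100 but not 400 -> not a leap year

No


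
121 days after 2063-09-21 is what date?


Start: 2063-09-21, add 121 days
September 2063 has 30 days: 30 - 21 = 9 days to September 30 -> 112 left
October 2063 has 31 days -> 81 left
November 2063 has 30 days -> 51 left
December 2063 has 31 days -> 20 left
January 2064: 20 <= 31 -> lands on January 20

Result: 2064-01-20


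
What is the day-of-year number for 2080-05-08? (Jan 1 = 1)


Date: May 8, 2080
Days in months 1 through 4: 121
Plus 8 days in May

Day of year: 129


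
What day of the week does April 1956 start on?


Target: April 1, 1956
Anchor: Jan 1, 1956. With p = 1956 - 1 = 1955: (p + p//4 - p//100 + p//400) mod 7 = (1955 + 488 - 19 + 4) mod 7 = 2428 mod 7 = 6 -> Sunday (Mon=0 ... Sun=6)
Days before April (Jan-Mar): 91 days
Weekday index = (6 + 91) mod 7 = 6

Sunday


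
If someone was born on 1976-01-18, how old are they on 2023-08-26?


Birth: 1976-01-18
Reference: 2023-08-26
Year difference: 2023 - 1976 = 47

47 years old


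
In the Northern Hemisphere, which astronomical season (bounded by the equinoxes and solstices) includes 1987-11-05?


Date: November 5
Astronomical Autumn (approx.; exact equinox/solstice day varies by year): September 22 to December 20
November 5 falls within the Autumn window

Autumn


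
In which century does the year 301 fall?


Century = (year - 1) // 100 + 1
= (301 - 1) // 100 + 1
= 300 // 100 + 1
= 3 + 1

4th century


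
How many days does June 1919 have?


June 1919

30 days


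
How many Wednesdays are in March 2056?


March 2056 has 31 days
Anchor: Jan 1, 2056. With p = 2056 - 1 = 2055: (p + p//4 - p//100 + p//400) mod 7 = (2055 + 513 - 20 + 5) mod 7 = 2553 mod 7 = 5 -> Saturday (Mon=0 ... Sun=6)
Days before March (Jan-Feb): 60; March 1 index = (5 + 60) mod 7 = 2 -> Wednesday
First Wednesday is March 1
Wednesdays: 1, 8, 15, 22, 29

5 Wednesdays


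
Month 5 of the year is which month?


Month 5 of 12

May


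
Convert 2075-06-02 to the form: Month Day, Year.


ISO 2075-06-02 parses as year=2075, month=06, day=02
Month 6 -> June

June 2, 2075


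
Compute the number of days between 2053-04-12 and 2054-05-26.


From 2053-04-12 to 2054-05-26
2053-04-12: days before April = 31 + 28 + 31 = 90 (2053 is not a leap year); day of year = 90 + 12 = 102
2054-05-26: days before May = 31 + 28 + 31 + 30 = 120 (2054 is not a leap year); day of year = 120 + 26 = 146
Rest of 2053: 365 - 102 = 263
Total = 263 + 146 = 409

409 days


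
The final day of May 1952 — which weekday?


May 1952 has 31 days
Anchor: Jan 1, 1952. With p = 1952 - 1 = 1951: (p + p//4 - p//100 + p//400) mod 7 = (1951 + 487 - 19 + 4) mod 7 = 2423 mod 7 = 1 -> Tuesday (Mon=0 ... Sun=6)
Days before May (Jan-Apr): 121; May 1 index = (1 + 121) mod 7 = 3 -> Thursday
Last day offset: 31 - 1 = 30 days
Weekday index = (3 + 30) mod 7 = 5

Saturday, May 31


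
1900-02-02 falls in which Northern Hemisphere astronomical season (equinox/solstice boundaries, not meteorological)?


Date: February 2
Astronomical Winter (approx.; exact equinox/solstice day varies by year): December 21 to March 19
February 2 falls within the Winter window

Winter


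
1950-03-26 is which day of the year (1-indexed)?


Date: March 26, 1950
Days in months 1 through 2: 59
Plus 26 days in March

Day of year: 85


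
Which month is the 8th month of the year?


Month 8 of 12

August


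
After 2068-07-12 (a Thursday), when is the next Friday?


Current: Thursday
Target: Friday
Days ahead: 1

Next Friday: 2068-07-13


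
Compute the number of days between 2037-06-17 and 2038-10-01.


From 2037-06-17 to 2038-10-01
2037-06-17: days before June = 31 + 28 + 31 + 30 + 31 = 151 (2037 is not a leap year); day of year = 151 + 17 = 168
2038-10-01: days before October = 31 + 28 + 31 + 30 + 31 + 30 + 31 + 31 + 30 = 273 (2038 is not a leap year); day of year = 273 + 1 = 274
Rest of 2037: 365 - 168 = 197
Total = 197 + 274 = 471

471 days


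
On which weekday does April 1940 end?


April 1940 has 30 days
Anchor: Jan 1, 1940. With p = 1940 - 1 = 1939: (p + p//4 - p//100 + p//400) mod 7 = (1939 + 484 - 19 + 4) mod 7 = 2408 mod 7 = 0 -> Monday (Mon=0 ... Sun=6)
Days before April (Jan-Mar): 91; April 1 index = (0 + 91) mod 7 = 0 -> Monday
Last day offset: 30 - 1 = 29 days
Weekday index = (0 + 29) mod 7 = 1

Tuesday, April 30


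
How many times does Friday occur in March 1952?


March 1952 has 31 days
Anchor: Jan 1, 1952. With p = 1952 - 1 = 1951: (p + p//4 - p//100 + p//400) mod 7 = (1951 + 487 - 19 + 4) mod 7 = 2423 mod 7 = 1 -> Tuesday (Mon=0 ... Sun=6)
Days before March (Jan-Feb): 60; March 1 index = (1 + 60) mod 7 = 5 -> Saturday
First Friday is March 7
Fridays: 7, 14, 21, 28

4 Fridays


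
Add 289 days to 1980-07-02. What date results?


Start: 1980-07-02, add 289 days
July 1980 has 31 days: 31 - 2 = 29 days to July 31 -> 260 left
August 1980 has 31 days -> 229 left
September 1980 has 30 days -> 199 left
October 1980 has 31 days -> 168 left
November 1980 has 30 days -> 138 left
December 1980 has 31 days -> 107 left
January 1981 has 31 days -> 76 left
February 1981 has 28 days -> 48 left
March 1981 has 31 days -> 17 left
April 1981: 17 <= 30 -> lands on April 17

Result: 1981-04-17


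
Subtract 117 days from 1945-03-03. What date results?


Start: 1945-03-03, subtract 117 days
Back 3 days from March 3 reaches February 28, 1945 -> 114 left
February 1945 has 28 days -> back to January 31, 1945 -> 86 left
January 1945 has 31 days -> back to December 31, 1944 -> 55 left
December 1944 has 31 days -> back to November 30, 1944 -> 24 left
November 1944: 30 - 24 = 6 -> lands on November 6

Result: 1944-11-06


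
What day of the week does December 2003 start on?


Target: December 1, 2003
Anchor: Jan 1, 2003. With p = 2003 - 1 = 2002: (p + p//4 - p//100 + p//400) mod 7 = (2002 + 500 - 20 + 5) mod 7 = 2487 mod 7 = 2 -> Wednesday (Mon=0 ... Sun=6)
Days before December (Jan-Nov): 334 days
Weekday index = (2 + 334) mod 7 = 0

Monday


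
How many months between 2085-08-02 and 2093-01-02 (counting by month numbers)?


From August 2085 to January 2093
8 years * 12 = 96 months, minus 7 months = 89

89 months


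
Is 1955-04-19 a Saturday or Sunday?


Anchor: Jan 1, 1955. With p = 1955 - 1 = 1954: (p + p//4 - p//100 + p//400) mod 7 = (1954 + 488 - 19 + 4) mod 7 = 2427 mod 7 = 5 -> Saturday (Mon=0 ... Sun=6)
Day of year: 109; offset = 108
Weekday index = (5 + 108) mod 7 = 1 -> Tuesday
Weekend days: Saturday, Sunday

No


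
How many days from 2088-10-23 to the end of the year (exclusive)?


Day of year: 297 of 366
Remaining = 366 - 297

69 days


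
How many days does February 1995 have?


February 1995 (leap year: no)

28 days


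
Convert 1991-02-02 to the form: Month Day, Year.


ISO 1991-02-02 parses as year=1991, month=02, day=02
Month 2 -> February

February 2, 1991


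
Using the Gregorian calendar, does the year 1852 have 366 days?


Gregorian leap year rule: divisible by 4, but not by 100, unless also by 400.
1852 is divisible by 4 but not 100 -> leap year

Yes


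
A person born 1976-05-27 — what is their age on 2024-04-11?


Birth: 1976-05-27
Reference: 2024-04-11
Year difference: 2024 - 1976 = 48
Birthday not yet reached in 2024, subtract 1

47 years old


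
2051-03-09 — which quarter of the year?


Month: March (month 3)
Q1: Jan-Mar, Q2: Apr-Jun, Q3: Jul-Sep, Q4: Oct-Dec

Q1


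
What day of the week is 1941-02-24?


Date: February 24, 1941
Anchor: Jan 1, 1941. With p = 1941 - 1 = 1940: (p + p//4 - p//100 + p//400) mod 7 = (1940 + 485 - 19 + 4) mod 7 = 2410 mod 7 = 2 -> Wednesday (Mon=0 ... Sun=6)
Days before February (Jan): 31; offset = 31 + 24 - 1 = 54
Weekday index = (2 + 54) mod 7 = 0

Day of the week: Monday


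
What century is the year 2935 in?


Century = (year - 1) // 100 + 1
= (2935 - 1) // 100 + 1
= 2934 // 100 + 1
= 29 + 1

30th century


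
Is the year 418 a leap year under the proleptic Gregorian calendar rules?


Gregorian leap year rule: divisible by 4, but not by 100, unless also by 400.
418 is not divisible by 4 -> not a leap year

No


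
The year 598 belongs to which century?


Century = (year - 1) // 100 + 1
= (598 - 1) // 100 + 1
= 597 // 100 + 1
= 5 + 1

6th century


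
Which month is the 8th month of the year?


Month 8 of 12

August


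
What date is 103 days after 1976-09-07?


Start: 1976-09-07, add 103 days
September 1976 has 30 days: 30 - 7 = 23 days to September 30 -> 80 left
October 1976 has 31 days -> 49 left
November 1976 has 30 days -> 19 left
December 1976: 19 <= 31 -> lands on December 19

Result: 1976-12-19


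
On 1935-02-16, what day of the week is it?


Date: February 16, 1935
Anchor: Jan 1, 1935. With p = 1935 - 1 = 1934: (p + p//4 - p//100 + p//400) mod 7 = (1934 + 483 - 19 + 4) mod 7 = 2402 mod 7 = 1 -> Tuesday (Mon=0 ... Sun=6)
Days before February (Jan): 31; offset = 31 + 16 - 1 = 46
Weekday index = (1 + 46) mod 7 = 5

Day of the week: Saturday


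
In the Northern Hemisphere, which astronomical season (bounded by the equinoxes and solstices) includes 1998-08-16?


Date: August 16
Astronomical Summer (approx.; exact equinox/solstice day varies by year): June 21 to September 21
August 16 falls within the Summer window

Summer


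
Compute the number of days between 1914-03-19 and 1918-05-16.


From 1914-03-19 to 1918-05-16
1914-03-19: days before March = 31 + 28 = 59 (1914 is not a leap year); day of year = 59 + 19 = 78
1918-05-16: days before May = 31 + 28 + 31 + 30 = 120 (1918 is not a leap year); day of year = 120 + 16 = 136
Rest of 1914: 365 - 78 = 287
Full years 1915 (365), 1916 (366), 1917 (365): 1096
Total = 287 + 1096 + 136 = 1519

1519 days


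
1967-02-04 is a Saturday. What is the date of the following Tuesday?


Current: Saturday
Target: Tuesday
Days ahead: 3

Next Tuesday: 1967-02-07


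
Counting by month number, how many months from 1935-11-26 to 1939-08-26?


From November 1935 to August 1939
4 years * 12 = 48 months, minus 3 months = 45

45 months


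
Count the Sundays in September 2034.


September 2034 has 30 days
Anchor: Jan 1, 2034. With p = 2034 - 1 = 2033: (p + p//4 - p//100 + p//400) mod 7 = (2033 + 508 - 20 + 5) mod 7 = 2526 mod 7 = 6 -> Sunday (Mon=0 ... Sun=6)
Days before September (Jan-Aug): 243; September 1 index = (6 + 243) mod 7 = 4 -> Friday
First Sunday is September 3
Sundays: 3, 10, 17, 24

4 Sundays


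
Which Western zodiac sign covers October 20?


Date: October 20
Conventional tropical zodiac dates: Libra from September 23 onward; Scorpio starts October 23
October 20 falls within the Libra range

Libra


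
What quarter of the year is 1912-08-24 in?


Month: August (month 8)
Q1: Jan-Mar, Q2: Apr-Jun, Q3: Jul-Sep, Q4: Oct-Dec

Q3


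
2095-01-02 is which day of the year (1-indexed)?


Date: January 2, 2095
No months before January
Plus 2 days in January

Day of year: 2


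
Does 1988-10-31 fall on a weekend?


Anchor: Jan 1, 1988. With p = 1988 - 1 = 1987: (p + p//4 - p//100 + p//400) mod 7 = (1987 + 496 - 19 + 4) mod 7 = 2468 mod 7 = 4 -> Friday (Mon=0 ... Sun=6)
Day of year: 305; offset = 304
Weekday index = (4 + 304) mod 7 = 0 -> Monday
Weekend days: Saturday, Sunday

No


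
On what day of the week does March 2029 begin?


Target: March 1, 2029
Anchor: Jan 1, 2029. With p = 2029 - 1 = 2028: (p + p//4 - p//100 + p//400) mod 7 = (2028 + 507 - 20 + 5) mod 7 = 2520 mod 7 = 0 -> Monday (Mon=0 ... Sun=6)
Days before March (Jan-Feb): 59 days
Weekday index = (0 + 59) mod 7 = 3

Thursday


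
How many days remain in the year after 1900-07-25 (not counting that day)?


Day of year: 206 of 365
Remaining = 365 - 206

159 days


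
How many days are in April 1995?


April 1995

30 days


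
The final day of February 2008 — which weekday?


February 2008 has 29 days
Anchor: Jan 1, 2008. With p = 2008 - 1 = 2007: (p + p//4 - p//100 + p//400) mod 7 = (2007 + 501 - 20 + 5) mod 7 = 2493 mod 7 = 1 -> Tuesday (Mon=0 ... Sun=6)
Days before February (Jan): 31; February 1 index = (1 + 31) mod 7 = 4 -> Friday
Last day offset: 29 - 1 = 28 days
Weekday index = (4 + 28) mod 7 = 4

Friday, February 29


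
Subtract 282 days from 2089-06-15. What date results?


Start: 2089-06-15, subtract 282 days
Back 15 days from June 15 reaches May 31, 2089 -> 267 left
May 2089 has 31 days -> back to April 30, 2089 -> 236 left
April 2089 has 30 days -> back to March 31, 2089 -> 206 left
March 2089 has 31 days -> back to February 28, 2089 -> 175 left
February 2089 has 28 days -> back to January 31, 2089 -> 147 left
January 2089 has 31 days -> back to December 31, 2088 -> 116 left
December 2088 has 31 days -> back to November 30, 2088 -> 85 left
November 2088 has 30 days -> back to October 31, 2088 -> 55 left
October 2088 has 31 days -> back to September 30, 2088 -> 24 left
September 2088: 30 - 24 = 6 -> lands on September 6

Result: 2088-09-06


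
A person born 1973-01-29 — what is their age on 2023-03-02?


Birth: 1973-01-29
Reference: 2023-03-02
Year difference: 2023 - 1973 = 50

50 years old


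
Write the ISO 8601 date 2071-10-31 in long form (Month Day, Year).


ISO 2071-10-31 parses as year=2071, month=10, day=31
Month 10 -> October

October 31, 2071


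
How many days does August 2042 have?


August 2042

31 days


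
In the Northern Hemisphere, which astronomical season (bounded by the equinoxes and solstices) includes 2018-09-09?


Date: September 9
Astronomical Summer (approx.; exact equinox/solstice day varies by year): June 21 to September 21
September 9 falls within the Summer window

Summer


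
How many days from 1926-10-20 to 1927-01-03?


From 1926-10-20 to 1927-01-03
1926-10-20: days before October = 31 + 28 + 31 + 30 + 31 + 30 + 31 + 31 + 30 = 273 (1926 is not a leap year); day of year = 273 + 20 = 293
1927-01-03: day of year = 3
Rest of 1926: 365 - 293 = 72
Total = 72 + 3 = 75

75 days


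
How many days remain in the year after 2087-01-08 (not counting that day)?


Day of year: 8 of 365
Remaining = 365 - 8

357 days


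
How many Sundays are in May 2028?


May 2028 has 31 days
Anchor: Jan 1, 2028. With p = 2028 - 1 = 2027: (p + p//4 - p//100 + p//400) mod 7 = (2027 + 506 - 20 + 5) mod 7 = 2518 mod 7 = 5 -> Saturday (Mon=0 ... Sun=6)
Days before May (Jan-Apr): 121; May 1 index = (5 + 121) mod 7 = 0 -> Monday
First Sunday is May 7
Sundays: 7, 14, 21, 28

4 Sundays


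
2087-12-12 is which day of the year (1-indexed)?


Date: December 12, 2087
Days in months 1 through 11: 334
Plus 12 days in December

Day of year: 346


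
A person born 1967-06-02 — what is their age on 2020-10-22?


Birth: 1967-06-02
Reference: 2020-10-22
Year difference: 2020 - 1967 = 53

53 years old


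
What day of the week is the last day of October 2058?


October 2058 has 31 days
Anchor: Jan 1, 2058. With p = 2058 - 1 = 2057: (p + p//4 - p//100 + p//400) mod 7 = (2057 + 514 - 20 + 5) mod 7 = 2556 mod 7 = 1 -> Tuesday (Mon=0 ... Sun=6)
Days before October (Jan-Sep): 273; October 1 index = (1 + 273) mod 7 = 1 -> Tuesday
Last day offset: 31 - 1 = 30 days
Weekday index = (1 + 30) mod 7 = 3

Thursday, October 31


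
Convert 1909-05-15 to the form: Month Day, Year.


ISO 1909-05-15 parses as year=1909, month=05, day=15
Month 5 -> May

May 15, 1909


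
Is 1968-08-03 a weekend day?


Anchor: Jan 1, 1968. With p = 1968 - 1 = 1967: (p + p//4 - p//100 + p//400) mod 7 = (1967 + 491 - 19 + 4) mod 7 = 2443 mod 7 = 0 -> Monday (Mon=0 ... Sun=6)
Day of year: 216; offset = 215
Weekday index = (0 + 215) mod 7 = 5 -> Saturday
Weekend days: Saturday, Sunday

Yes


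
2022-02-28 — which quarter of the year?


Month: February (month 2)
Q1: Jan-Mar, Q2: Apr-Jun, Q3: Jul-Sep, Q4: Oct-Dec

Q1


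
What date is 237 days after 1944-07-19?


Start: 1944-07-19, add 237 days
July 1944 has 31 days: 31 - 19 = 12 days to July 31 -> 225 left
August 1944 has 31 days -> 194 left
September 1944 has 30 days -> 164 left
October 1944 has 31 days -> 133 left
November 1944 has 30 days -> 103 left
December 1944 has 31 days -> 72 left
January 1945 has 31 days -> 41 left
February 1945 has 28 days -> 13 left
March 1945: 13 <= 31 -> lands on March 13

Result: 1945-03-13


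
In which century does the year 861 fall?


Century = (year - 1) // 100 + 1
= (861 - 1) // 100 + 1
= 860 // 100 + 1
= 8 + 1

9th century


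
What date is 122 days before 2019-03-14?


Start: 2019-03-14, subtract 122 days
Back 14 days from March 14 reaches February 28, 2019 -> 108 left
February 2019 has 28 days -> back to January 31, 2019 -> 80 left
January 2019 has 31 days -> back to December 31, 2018 -> 49 left
December 2018 has 31 days -> back to November 30, 2018 -> 18 left
November 2018: 30 - 18 = 12 -> lands on November 12

Result: 2018-11-12


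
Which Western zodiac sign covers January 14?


Date: January 14
Conventional tropical zodiac dates: Capricorn from December 22 onward; Aquarius starts January 20
January 14 falls within the Capricorn range

Capricorn


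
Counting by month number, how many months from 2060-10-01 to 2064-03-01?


From October 2060 to March 2064
4 years * 12 = 48 months, minus 7 months = 41

41 months


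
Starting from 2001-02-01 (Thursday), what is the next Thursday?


Current: Thursday
Target: Thursday
Days ahead: 7

Next Thursday: 2001-02-08


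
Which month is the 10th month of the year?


Month 10 of 12

October


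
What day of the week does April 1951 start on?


Target: April 1, 1951
Anchor: Jan 1, 1951. With p = 1951 - 1 = 1950: (p + p//4 - p//100 + p//400) mod 7 = (1950 + 487 - 19 + 4) mod 7 = 2422 mod 7 = 0 -> Monday (Mon=0 ... Sun=6)
Days before April (Jan-Mar): 90 days
Weekday index = (0 + 90) mod 7 = 6

Sunday


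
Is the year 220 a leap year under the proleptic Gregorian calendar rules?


Gregorian leap year rule: divisible by 4, but not by 100, unless also by 400.
220 is divisible by 4 but not 100 -> leap year

Yes


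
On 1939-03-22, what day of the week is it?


Date: March 22, 1939
Anchor: Jan 1, 1939. With p = 1939 - 1 = 1938: (p + p//4 - p//100 + p//400) mod 7 = (1938 + 484 - 19 + 4) mod 7 = 2407 mod 7 = 6 -> Sunday (Mon=0 ... Sun=6)
Days before March (Jan-Feb): 59; offset = 59 + 22 - 1 = 80
Weekday index = (6 + 80) mod 7 = 2

Day of the week: Wednesday


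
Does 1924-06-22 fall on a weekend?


Anchor: Jan 1, 1924. With p = 1924 - 1 = 1923: (p + p//4 - p//100 + p//400) mod 7 = (1923 + 480 - 19 + 4) mod 7 = 2388 mod 7 = 1 -> Tuesday (Mon=0 ... Sun=6)
Day of year: 174; offset = 173
Weekday index = (1 + 173) mod 7 = 6 -> Sunday
Weekend days: Saturday, Sunday

Yes


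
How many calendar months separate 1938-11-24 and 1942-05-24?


From November 1938 to May 1942
4 years * 12 = 48 months, minus 6 months = 42

42 months


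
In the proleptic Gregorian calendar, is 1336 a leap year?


Gregorian leap year rule: divisible by 4, but not by 100, unless also by 400.
1336 is divisible by 4 but not 100 -> leap year

Yes
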